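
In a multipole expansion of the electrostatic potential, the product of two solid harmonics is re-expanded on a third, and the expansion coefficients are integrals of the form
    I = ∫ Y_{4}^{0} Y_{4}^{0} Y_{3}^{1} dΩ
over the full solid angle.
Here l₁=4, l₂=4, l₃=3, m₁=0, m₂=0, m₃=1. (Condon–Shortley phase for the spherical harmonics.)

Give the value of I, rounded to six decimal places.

m-sum = 0 + 0 + 1 = 1 ≠ 0 ⇒ I = 0

0.000000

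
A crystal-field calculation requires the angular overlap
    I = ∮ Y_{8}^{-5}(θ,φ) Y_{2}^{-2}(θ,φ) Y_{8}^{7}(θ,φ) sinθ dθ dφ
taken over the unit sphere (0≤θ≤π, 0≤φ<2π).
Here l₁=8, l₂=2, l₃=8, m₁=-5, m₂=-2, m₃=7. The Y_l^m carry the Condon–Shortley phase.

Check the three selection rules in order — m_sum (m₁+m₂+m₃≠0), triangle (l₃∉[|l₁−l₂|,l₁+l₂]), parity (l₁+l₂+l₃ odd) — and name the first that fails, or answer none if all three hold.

m₁+m₂+m₃ = -5 − 2 + 7 = 0  ✓
triangle: |8−2|=6 ≤ l₃=8 ≤ 8+2=10  ✓
parity: l₁+l₂+l₃ = 18 is even  ✓

none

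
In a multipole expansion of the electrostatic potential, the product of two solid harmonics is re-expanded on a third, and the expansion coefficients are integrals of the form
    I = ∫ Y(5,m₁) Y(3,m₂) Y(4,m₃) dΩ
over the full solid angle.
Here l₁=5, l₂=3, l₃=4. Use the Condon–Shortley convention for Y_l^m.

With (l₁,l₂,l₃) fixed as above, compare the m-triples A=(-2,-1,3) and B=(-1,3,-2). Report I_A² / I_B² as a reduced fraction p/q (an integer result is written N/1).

Same 5,3,4: normalisation and zero-m 3j drop out of the ratio.
A: Δ: 4! 6! 2! / 13! → 1/180180; sum: t=1:−1/4320 t=2:+1/960 = 7/8640; 3j²(5 3 4; -2 -1 3) = Δ·Π!·Σ² = 343/12870  (sign -1)
B: Δ: 4! 6! 2! / 13! → 1/180180; sum: t=4:+1/2304 = 1/2304; 3j²(5 3 4; -1 3 -2) = Δ·Π!·Σ² = 75/4004  (sign +1)
I_A²/I_B² = (343/12870)/(75/4004) = 4802/3375

4802/3375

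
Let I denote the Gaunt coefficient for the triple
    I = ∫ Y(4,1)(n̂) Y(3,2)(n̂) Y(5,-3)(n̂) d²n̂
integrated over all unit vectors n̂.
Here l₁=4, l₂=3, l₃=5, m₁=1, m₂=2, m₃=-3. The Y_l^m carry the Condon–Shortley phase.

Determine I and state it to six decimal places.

Rules hold: Σm=0, L=12 even, 1≤5≤7.
N = 9·7·11 = 693
Δ = 2!·6!·4!/13! = 1/180180
Racah Σ t=0..2: t=0:+1/576 t=1:−1/144 t=2:+1/576 = -1/288
⇒ 3j(4 3 5; 0 0 0)² = 20/1001, sgn +1
Racah Σ t=1..2: t=1:−1/1152 t=2:+1/1440 = -1/5760
⇒ 3j(4 3 5; 1 2 -3)² = 1/858, sgn -1
4πI² = N·(3j₀)²·(3jₘ)² = 30/1859
I = -1·√(0.0161377/4π) = -0.03583571

-0.035836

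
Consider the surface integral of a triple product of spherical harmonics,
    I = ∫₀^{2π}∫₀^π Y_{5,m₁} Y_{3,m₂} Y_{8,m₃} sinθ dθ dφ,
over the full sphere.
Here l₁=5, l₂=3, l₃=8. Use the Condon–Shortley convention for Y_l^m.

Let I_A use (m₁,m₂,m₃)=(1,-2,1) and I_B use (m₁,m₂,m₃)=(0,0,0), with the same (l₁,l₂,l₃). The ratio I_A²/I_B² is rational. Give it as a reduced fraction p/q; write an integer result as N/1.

Same 5,3,8: normalisation and zero-m 3j drop out of the ratio.
A: Δ: 0! 10! 6! / 17! → 1/136136; sum: t=0:+1/2073600 = 1/2073600; 3j²(5 3 8; 1 -2 1) = Δ·Π!·Σ² = 63/9724  (sign -1)
B: Δ: 0! 10! 6! / 17! → 1/136136; sum: t=0:+1/518400 = 1/518400; 3j²(5 3 8; 0 0 0) = Δ·Π!·Σ² = 56/2431  (sign +1)
I_A²/I_B² = (63/9724)/(56/2431) = 9/32

9/32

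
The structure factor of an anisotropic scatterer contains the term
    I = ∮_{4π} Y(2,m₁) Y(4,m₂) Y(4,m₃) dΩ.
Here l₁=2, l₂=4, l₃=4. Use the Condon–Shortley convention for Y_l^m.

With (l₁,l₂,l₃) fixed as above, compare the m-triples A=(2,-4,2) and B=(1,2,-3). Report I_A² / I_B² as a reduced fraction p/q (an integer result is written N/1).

Shared (l₁,l₂,l₃)=(2,4,4): N and (l;000)² cancel in I_A²/I_B².
A: Δ = 2!·2!·6!/11! = 1/13860; Racah Σ t=0..0: t=0:+1/2880 = 1/2880; ⇒ 3j(2 4 4; 2 -4 2)² = 2/165, sgn +1
B: Δ = 2!·2!·6!/11! = 1/13860; Racah Σ t=0..1: t=0:+1/1440 t=1:−1/240 = -1/288; ⇒ 3j(2 4 4; 1 2 -3)² = 5/132, sgn +1
I_A²/I_B² = (2/165)/(5/132) = 8/25

8/25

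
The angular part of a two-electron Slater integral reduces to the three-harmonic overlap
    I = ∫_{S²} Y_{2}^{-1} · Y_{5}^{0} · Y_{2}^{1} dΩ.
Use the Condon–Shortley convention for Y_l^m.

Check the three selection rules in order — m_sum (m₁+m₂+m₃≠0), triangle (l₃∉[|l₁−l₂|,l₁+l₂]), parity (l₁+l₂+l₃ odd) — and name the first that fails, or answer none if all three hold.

triangle

Σmᵢ = 0  ✓
l₃∈[|l₁−l₂|,l₁+l₂]=[3,7], have l₃=2  ✗
Σlᵢ = 9 ⇒ odd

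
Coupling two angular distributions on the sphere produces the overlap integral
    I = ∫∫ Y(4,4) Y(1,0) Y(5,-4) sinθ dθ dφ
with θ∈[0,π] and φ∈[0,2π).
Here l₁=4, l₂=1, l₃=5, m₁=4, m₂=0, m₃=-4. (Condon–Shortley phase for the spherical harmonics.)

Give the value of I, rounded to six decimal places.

0.147319

Rules hold: Σm=0, L=10 even, 3≤5≤5.
N = 9·3·11 = 297
Δ = 0!·8!·2!/11! = 1/495
Racah Σ t=0..0: t=0:+1/576 = 1/576
⇒ 3j(4 1 5; 0 0 0)² = 5/99, sgn -1
Racah Σ t=0..0: t=0:+1/40320 = 1/40320
⇒ 3j(4 1 5; 4 0 -4)² = 1/55, sgn -1
4πI² = N·(3j₀)²·(3jₘ)² = 3/11
I = +1·√(0.272727/4π) = 0.14731920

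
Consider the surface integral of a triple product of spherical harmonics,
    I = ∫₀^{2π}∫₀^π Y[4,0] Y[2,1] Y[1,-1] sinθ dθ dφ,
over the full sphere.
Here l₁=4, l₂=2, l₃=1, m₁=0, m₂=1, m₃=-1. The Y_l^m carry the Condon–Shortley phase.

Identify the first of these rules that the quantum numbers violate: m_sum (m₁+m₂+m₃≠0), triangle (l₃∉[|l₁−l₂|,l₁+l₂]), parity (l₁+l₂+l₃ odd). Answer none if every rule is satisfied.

triangle

m₁+m₂+m₃ = 0 + 1 − 1 = 0  ✓
triangle: |4−2|=2 ≤ l₃=1 ≤ 4+2=6  ✗
parity: l₁+l₂+l₃ = 7 is odd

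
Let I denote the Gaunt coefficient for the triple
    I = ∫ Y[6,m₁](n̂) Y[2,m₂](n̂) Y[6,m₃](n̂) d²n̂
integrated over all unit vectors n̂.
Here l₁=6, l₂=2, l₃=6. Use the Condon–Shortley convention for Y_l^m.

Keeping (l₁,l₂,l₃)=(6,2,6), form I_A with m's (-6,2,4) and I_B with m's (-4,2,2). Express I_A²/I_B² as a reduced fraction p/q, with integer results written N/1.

l's match ⇒ only the (l;m) 3-j factors differ between A and B.
A: triangle coeff Δ(6,2,6) = 1/90090; Σ_t [2,2]: t=2:+1/14515200 = 1/14515200; (3j)²=2/455 [(6 2 6; -6 2 4)], sign=+1
B: triangle coeff Δ(6,2,6) = 1/90090; Σ_t [2,2]: t=2:+1/322560 = 1/322560; (3j)²=18/1001 [(6 2 6; -4 2 2)], sign=+1
I_A²/I_B² = (2/455)/(18/1001) = 11/45

11/45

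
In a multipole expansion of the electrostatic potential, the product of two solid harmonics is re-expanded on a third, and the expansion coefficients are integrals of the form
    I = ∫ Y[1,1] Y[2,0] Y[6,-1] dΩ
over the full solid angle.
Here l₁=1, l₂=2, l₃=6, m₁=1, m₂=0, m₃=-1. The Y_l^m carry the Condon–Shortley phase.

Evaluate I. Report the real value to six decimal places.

triangle: need 1≤l₃≤3, have 6; I=0

0.000000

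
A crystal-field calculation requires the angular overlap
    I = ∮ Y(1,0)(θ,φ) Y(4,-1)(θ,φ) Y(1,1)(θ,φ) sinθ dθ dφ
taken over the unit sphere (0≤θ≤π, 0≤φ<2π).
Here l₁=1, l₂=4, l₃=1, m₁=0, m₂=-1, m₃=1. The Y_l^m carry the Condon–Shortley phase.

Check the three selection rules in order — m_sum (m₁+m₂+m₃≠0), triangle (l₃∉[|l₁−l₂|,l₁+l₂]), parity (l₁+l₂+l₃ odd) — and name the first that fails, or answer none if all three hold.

Σmᵢ = 0  ✓
l₃∈[|l₁−l₂|,l₁+l₂]=[3,5], have l₃=1  ✗
Σlᵢ = 6 ⇒ even

triangle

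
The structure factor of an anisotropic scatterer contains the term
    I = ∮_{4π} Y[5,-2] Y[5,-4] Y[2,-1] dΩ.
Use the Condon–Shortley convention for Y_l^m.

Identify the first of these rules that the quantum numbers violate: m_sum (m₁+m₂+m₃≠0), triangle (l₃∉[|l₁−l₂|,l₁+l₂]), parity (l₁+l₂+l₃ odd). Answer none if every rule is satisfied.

Σmᵢ = -7  ✗
l₃∈[|l₁−l₂|,l₁+l₂]=[0,10], have l₃=2
Σlᵢ = 12 ⇒ even

m_sum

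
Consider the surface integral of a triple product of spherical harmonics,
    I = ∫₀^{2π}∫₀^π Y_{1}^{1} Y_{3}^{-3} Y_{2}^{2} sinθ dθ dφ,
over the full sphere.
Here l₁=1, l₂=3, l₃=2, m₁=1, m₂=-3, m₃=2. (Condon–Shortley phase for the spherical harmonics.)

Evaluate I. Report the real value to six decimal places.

-0.319865

m-sum 0 ✓  L=6 even ✓  2≤2≤4 ✓
Π(2lᵢ+1) = 3×7×5 = 105
triangle coeff Δ(1,3,2) = 1/105
Σ_t [1,1]: t=1:−1/4 = -1/4
(3j)²=3/35 [(1 3 2; 0 0 0)], sign=-1
Σ_t [0,0]: t=0:+1/48 = 1/48
(3j)²=1/7 [(1 3 2; 1 -3 2)], sign=+1
⇒ 4πI² = 9/7
I = (-1)√(9/7/(4π)) = -0.31986543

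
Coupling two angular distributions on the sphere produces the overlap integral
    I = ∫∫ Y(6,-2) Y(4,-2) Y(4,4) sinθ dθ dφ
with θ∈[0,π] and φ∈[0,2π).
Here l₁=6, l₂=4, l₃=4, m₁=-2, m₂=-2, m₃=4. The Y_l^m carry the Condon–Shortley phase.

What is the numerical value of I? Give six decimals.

-0.110189

m-sum 0 ✓  L=14 even ✓  2≤4≤10 ✓
Π(2lᵢ+1) = 13×9×9 = 1053
triangle coeff Δ(6,4,4) = 1/1261260
Σ_t [2,4]: t=2:+1/4608 t=3:−1/1296 t=4:+1/4608 = -7/20736
(3j)²=20/1287 [(6 4 4; 0 0 0)], sign=-1
Σ_t [2,2]: t=2:+1/69120 = 1/69120
(3j)²=4/429 [(6 4 4; -2 -2 4)], sign=+1
⇒ 4πI² = 240/1573
I = (-1)√(240/1573/(4π)) = -0.11018851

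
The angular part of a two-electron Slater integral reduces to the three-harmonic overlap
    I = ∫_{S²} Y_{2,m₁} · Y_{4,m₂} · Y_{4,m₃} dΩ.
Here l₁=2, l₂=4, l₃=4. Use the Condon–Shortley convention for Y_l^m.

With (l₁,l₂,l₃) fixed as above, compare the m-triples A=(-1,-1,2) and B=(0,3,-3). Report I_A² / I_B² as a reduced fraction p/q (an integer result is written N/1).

243/49

Shared (l₁,l₂,l₃)=(2,4,4): N and (l;000)² cancel in I_A²/I_B².
A: Δ = 2!·2!·6!/11! = 1/13860; Racah Σ t=1..2: t=1:−1/96 t=2:+1/240 = -1/160; ⇒ 3j(2 4 4; -1 -1 2)² = 27/1540, sgn -1
B: Δ = 2!·2!·6!/11! = 1/13860; Racah Σ t=1..2: t=1:−1/720 t=2:+1/480 = 1/1440; ⇒ 3j(2 4 4; 0 3 -3)² = 7/1980, sgn -1
I_A²/I_B² = (27/1540)/(7/1980) = 243/49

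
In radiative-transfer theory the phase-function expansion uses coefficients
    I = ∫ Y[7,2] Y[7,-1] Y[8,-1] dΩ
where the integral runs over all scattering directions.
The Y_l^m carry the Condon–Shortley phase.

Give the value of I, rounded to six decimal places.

0.104298

Checks pass: Σm=0; 22 even; l₃=8∈[0,14].
(2·7+1)(2·7+1)(2·8+1) = 3825
Δ: 6! 8! 8! / 23! → 1/22086194130
sum: t=0:+1/18289152000 t=1:−1/248832000 t=2:+1/24883200 t=3:−1/11943936 t=4:+1/24883200 t=5:−1/248832000 t=6:+1/18289152000 = -11/975421440
3j²(7 7 8; 0 0 0) = Δ·Π!·Σ² = 1750/289731  (sign -1)
sum: t=0:+1/746496000 t=1:−1/49766400 t=2:+1/19906560 t=3:−1/37324800 t=4:+1/348364800 t=5:−1/24385536000 = 11/1463132160
3j²(7 7 8; 2 -1 -1) = Δ·Π!·Σ² = 4000/676039  (sign -1)
combine: 4πI² = 3825·1750/289731·4000/676039 = 75000000/548653937
take √, sign +1: I = 0.10429811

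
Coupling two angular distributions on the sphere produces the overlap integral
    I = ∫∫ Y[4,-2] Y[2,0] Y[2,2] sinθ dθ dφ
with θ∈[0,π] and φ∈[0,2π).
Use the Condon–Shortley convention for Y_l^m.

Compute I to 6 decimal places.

0.156078

Checks pass: Σm=0; 8 even; l₃=2∈[2,6].
(2·4+1)(2·2+1)(2·2+1) = 225
Δ: 4! 4! 0! / 9! → 1/630
sum: t=2:+1/16 = 1/16
3j²(4 2 2; 0 0 0) = Δ·Π!·Σ² = 2/35  (sign +1)
sum: t=2:+1/96 = 1/96
3j²(4 2 2; -2 0 2) = Δ·Π!·Σ² = 1/42  (sign +1)
combine: 4πI² = 225·2/35·1/42 = 15/49
take √, sign +1: I = 0.15607835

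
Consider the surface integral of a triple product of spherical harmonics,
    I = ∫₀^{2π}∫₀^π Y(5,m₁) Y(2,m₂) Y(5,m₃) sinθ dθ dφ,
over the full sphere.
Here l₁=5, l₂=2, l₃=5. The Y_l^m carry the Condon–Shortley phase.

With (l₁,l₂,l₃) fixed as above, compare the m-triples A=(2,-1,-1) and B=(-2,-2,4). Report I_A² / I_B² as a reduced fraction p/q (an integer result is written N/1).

7/12

Shared (l₁,l₂,l₃)=(5,2,5): N and (l;000)² cancel in I_A²/I_B².
A: Δ = 2!·8!·2!/13! = 1/38610; Racah Σ t=0..1: t=0:+1/1440 t=1:−1/2880 = 1/2880; ⇒ 3j(5 2 5; 2 -1 -1)² = 7/715, sgn +1
B: Δ = 2!·8!·2!/13! = 1/38610; Racah Σ t=0..0: t=0:+1/20160 = 1/20160; ⇒ 3j(5 2 5; -2 -2 4)² = 12/715, sgn -1
I_A²/I_B² = (7/715)/(12/715) = 7/12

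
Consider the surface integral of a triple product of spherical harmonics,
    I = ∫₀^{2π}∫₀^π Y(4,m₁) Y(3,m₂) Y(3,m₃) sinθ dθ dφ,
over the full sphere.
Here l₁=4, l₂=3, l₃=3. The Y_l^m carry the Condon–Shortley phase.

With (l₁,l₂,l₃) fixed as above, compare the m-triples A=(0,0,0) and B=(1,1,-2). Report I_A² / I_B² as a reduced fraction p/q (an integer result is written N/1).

Shared (l₁,l₂,l₃)=(4,3,3): N and (l;000)² cancel in I_A²/I_B².
A: Δ = 4!·4!·2!/11! = 1/34650; Racah Σ t=1..3: t=1:−1/72 t=2:+1/16 t=3:−1/72 = 5/144; ⇒ 3j(4 3 3; 0 0 0)² = 2/77, sgn -1
B: Δ = 4!·4!·2!/11! = 1/34650; Racah Σ t=2..3: t=2:+1/48 t=3:−1/144 = 1/72; ⇒ 3j(4 3 3; 1 1 -2)² = 16/693, sgn -1
I_A²/I_B² = (2/77)/(16/693) = 9/8

9/8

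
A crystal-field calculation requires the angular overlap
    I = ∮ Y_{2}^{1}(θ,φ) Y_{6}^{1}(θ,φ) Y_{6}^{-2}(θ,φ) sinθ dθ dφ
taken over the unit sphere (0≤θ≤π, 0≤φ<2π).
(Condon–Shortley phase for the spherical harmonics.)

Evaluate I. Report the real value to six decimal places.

Rules hold: Σm=0, L=14 even, 4≤6≤8.
N = 5·13·13 = 845
Δ = 2!·2!·10!/15! = 1/90090
Racah Σ t=0..2: t=0:+1/69120 t=1:−1/14400 t=2:+1/69120 = -7/172800
⇒ 3j(2 6 6; 0 0 0)² = 14/715, sgn -1
Racah Σ t=0..1: t=0:+1/60480 t=1:−1/34560 = -1/80640
⇒ 3j(2 6 6; 1 1 -2)² = 6/1001, sgn -1
4πI² = N·(3j₀)²·(3jₘ)² = 12/121
I = +1·√(0.0991736/4π) = 0.08883682

0.088837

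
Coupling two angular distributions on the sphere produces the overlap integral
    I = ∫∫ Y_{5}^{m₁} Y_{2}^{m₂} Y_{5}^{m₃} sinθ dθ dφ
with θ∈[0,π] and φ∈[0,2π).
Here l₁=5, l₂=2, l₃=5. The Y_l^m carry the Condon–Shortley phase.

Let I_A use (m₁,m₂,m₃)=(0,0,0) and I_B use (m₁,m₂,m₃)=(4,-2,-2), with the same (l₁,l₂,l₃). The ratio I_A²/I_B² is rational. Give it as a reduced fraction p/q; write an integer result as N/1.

25/18

l's match ⇒ only the (l;m) 3-j factors differ between A and B.
A: triangle coeff Δ(5,2,5) = 1/38610; Σ_t [0,2]: t=0:+1/2880 t=1:−1/576 t=2:+1/2880 = -1/960; (3j)²=10/429 [(5 2 5; 0 0 0)], sign=+1
B: triangle coeff Δ(5,2,5) = 1/38610; Σ_t [0,0]: t=0:+1/20160 = 1/20160; (3j)²=12/715 [(5 2 5; 4 -2 -2)], sign=-1
I_A²/I_B² = (10/429)/(12/715) = 25/18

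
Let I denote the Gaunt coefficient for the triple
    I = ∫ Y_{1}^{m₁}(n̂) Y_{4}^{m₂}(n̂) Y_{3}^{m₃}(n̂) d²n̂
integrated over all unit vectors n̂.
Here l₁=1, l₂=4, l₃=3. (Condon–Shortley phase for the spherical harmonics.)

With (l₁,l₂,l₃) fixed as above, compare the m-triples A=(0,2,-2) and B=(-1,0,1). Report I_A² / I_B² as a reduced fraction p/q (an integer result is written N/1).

2/1

l's match ⇒ only the (l;m) 3-j factors differ between A and B.
A: triangle coeff Δ(1,4,3) = 1/252; Σ_t [1,1]: t=1:−1/120 = -1/120; (3j)²=1/21 [(1 4 3; 0 2 -2)], sign=+1
B: triangle coeff Δ(1,4,3) = 1/252; Σ_t [2,2]: t=2:+1/96 = 1/96; (3j)²=1/42 [(1 4 3; -1 0 1)], sign=+1
I_A²/I_B² = (1/21)/(1/42) = 2/1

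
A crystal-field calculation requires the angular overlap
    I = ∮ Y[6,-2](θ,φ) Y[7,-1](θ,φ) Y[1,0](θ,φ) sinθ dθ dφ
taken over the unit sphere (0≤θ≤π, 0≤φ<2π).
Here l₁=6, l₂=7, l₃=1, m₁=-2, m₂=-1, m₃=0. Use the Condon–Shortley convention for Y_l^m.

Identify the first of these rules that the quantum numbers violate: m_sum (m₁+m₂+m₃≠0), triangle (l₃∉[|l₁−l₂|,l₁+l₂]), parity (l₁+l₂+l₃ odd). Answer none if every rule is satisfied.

m₁+m₂+m₃ = -2 − 1 + 0 = -3  ✗
triangle: |6−7|=1 ≤ l₃=1 ≤ 6+7=13
parity: l₁+l₂+l₃ = 14 is even

m_sum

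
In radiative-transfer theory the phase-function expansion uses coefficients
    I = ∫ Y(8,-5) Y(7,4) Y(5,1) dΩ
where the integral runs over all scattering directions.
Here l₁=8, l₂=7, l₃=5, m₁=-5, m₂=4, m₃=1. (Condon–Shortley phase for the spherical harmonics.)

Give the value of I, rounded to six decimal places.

0.040568

m-sum 0 ✓  L=20 even ✓  1≤5≤15 ✓
Π(2lᵢ+1) = 17×15×11 = 2805
triangle coeff Δ(8,7,5) = 1/814773960
Σ_t [3,7]: t=3:−1/87091200 t=4:+1/4976640 t=5:−1/2073600 t=6:+1/4976640 t=7:−1/87091200 = -1/9676800
(3j)²=360/46189 [(8 7 5; 0 0 0)], sign=+1
Σ_t [7,10]: t=7:−1/522547200 t=8:+1/58060800 t=9:−1/69672960 t=10:+1/783820800 = 1/447897600
(3j)²=11/11628 [(8 7 5; -5 4 1)], sign=+1
⇒ 4πI² = 1650/79781
I = (+1)√(1650/79781/(4π)) = 0.04056835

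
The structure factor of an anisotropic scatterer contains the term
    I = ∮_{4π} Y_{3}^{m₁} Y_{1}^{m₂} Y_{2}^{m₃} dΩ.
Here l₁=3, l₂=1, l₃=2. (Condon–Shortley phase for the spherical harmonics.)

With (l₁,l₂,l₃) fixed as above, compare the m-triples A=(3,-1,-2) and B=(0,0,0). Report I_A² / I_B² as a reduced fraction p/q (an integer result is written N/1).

Same 3,1,2: normalisation and zero-m 3j drop out of the ratio.
A: Δ: 2! 4! 0! / 7! → 1/105; sum: t=0:+1/48 = 1/48; 3j²(3 1 2; 3 -1 -2) = Δ·Π!·Σ² = 1/7  (sign +1)
B: Δ: 2! 4! 0! / 7! → 1/105; sum: t=1:−1/4 = -1/4; 3j²(3 1 2; 0 0 0) = Δ·Π!·Σ² = 3/35  (sign -1)
I_A²/I_B² = (1/7)/(3/35) = 5/3

5/3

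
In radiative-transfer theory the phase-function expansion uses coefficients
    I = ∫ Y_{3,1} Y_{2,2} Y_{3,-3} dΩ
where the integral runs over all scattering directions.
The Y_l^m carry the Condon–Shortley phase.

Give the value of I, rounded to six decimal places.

Rules hold: Σm=0, L=8 even, 1≤3≤5.
N = 7·5·7 = 245
Δ = 2!·4!·2!/9! = 1/3780
Racah Σ t=0..2: t=0:+1/24 t=1:−1/4 t=2:+1/24 = -1/6
⇒ 3j(3 2 3; 0 0 0)² = 4/105, sgn +1
Racah Σ t=2..2: t=2:+1/96 = 1/96
⇒ 3j(3 2 3; 1 2 -3)² = 1/42, sgn +1
4πI² = N·(3j₀)²·(3jₘ)² = 2/9
I = +1·√(0.222222/4π) = 0.13298076

0.132981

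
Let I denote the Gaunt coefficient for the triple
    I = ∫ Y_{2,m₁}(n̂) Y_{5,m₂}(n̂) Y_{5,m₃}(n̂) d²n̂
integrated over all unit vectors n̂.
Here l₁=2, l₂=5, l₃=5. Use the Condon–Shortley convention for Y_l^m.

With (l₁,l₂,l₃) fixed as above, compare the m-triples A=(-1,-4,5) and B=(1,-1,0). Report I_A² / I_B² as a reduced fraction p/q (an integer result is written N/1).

Same 2,5,5: normalisation and zero-m 3j drop out of the ratio.
A: Δ: 2! 2! 8! / 13! → 1/38610; sum: t=1:−1/80640 = -1/80640; 3j²(2 5 5; -1 -4 5) = Δ·Π!·Σ² = 9/286  (sign -1)
B: Δ: 2! 2! 8! / 13! → 1/38610; sum: t=0:+1/1152 t=1:−1/1440 = 1/5760; 3j²(2 5 5; 1 -1 0) = Δ·Π!·Σ² = 1/858  (sign -1)
I_A²/I_B² = (9/286)/(1/858) = 27/1

27/1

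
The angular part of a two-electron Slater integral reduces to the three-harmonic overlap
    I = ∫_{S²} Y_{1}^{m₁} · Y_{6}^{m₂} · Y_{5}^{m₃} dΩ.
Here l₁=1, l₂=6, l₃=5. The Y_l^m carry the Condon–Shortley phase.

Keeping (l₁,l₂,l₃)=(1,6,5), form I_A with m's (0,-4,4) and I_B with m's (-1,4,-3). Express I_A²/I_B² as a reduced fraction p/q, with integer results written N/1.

Shared (l₁,l₂,l₃)=(1,6,5): N and (l;000)² cancel in I_A²/I_B².
A: Δ = 2!·0!·10!/13! = 1/858; Racah Σ t=1..1: t=1:−1/362880 = -1/362880; ⇒ 3j(1 6 5; 0 -4 4)² = 10/429, sgn +1
B: Δ = 2!·0!·10!/13! = 1/858; Racah Σ t=2..2: t=2:+1/161280 = 1/161280; ⇒ 3j(1 6 5; -1 4 -3)² = 15/286, sgn +1
I_A²/I_B² = (10/429)/(15/286) = 4/9

4/9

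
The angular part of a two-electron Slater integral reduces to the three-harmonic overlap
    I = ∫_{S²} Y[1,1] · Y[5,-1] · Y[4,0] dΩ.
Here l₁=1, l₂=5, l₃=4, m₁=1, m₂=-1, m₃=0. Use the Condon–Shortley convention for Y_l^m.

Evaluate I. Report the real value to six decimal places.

-0.190188

m-sum 0 ✓  L=10 even ✓  4≤4≤6 ✓
Π(2lᵢ+1) = 3×11×9 = 297
triangle coeff Δ(1,5,4) = 1/495
Σ_t [1,1]: t=1:−1/576 = -1/576
(3j)²=5/99 [(1 5 4; 0 0 0)], sign=-1
Σ_t [0,0]: t=0:+1/1152 = 1/1152
(3j)²=1/33 [(1 5 4; 1 -1 0)], sign=+1
⇒ 4πI² = 5/11
I = (-1)√(5/11/(4π)) = -0.19018827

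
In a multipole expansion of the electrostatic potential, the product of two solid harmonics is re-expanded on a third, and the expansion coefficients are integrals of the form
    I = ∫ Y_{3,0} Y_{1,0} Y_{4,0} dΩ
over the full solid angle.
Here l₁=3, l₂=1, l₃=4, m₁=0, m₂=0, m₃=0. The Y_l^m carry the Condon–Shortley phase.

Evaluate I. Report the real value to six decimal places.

Rules hold: Σm=0, L=8 even, 2≤4≤4.
N = 7·3·9 = 189
Δ = 0!·6!·2!/9! = 1/252
Racah Σ t=0..0: t=0:+1/36 = 1/36
⇒ 3j(3 1 4; 0 0 0)² = 4/63, sgn +1
(m-triple is (0,0,0) — same symbol as above.)
4πI² = N·(3j₀)²·(3jₘ)² = 16/21
I = +1·√(0.761905/4π) = 0.24623252

0.246233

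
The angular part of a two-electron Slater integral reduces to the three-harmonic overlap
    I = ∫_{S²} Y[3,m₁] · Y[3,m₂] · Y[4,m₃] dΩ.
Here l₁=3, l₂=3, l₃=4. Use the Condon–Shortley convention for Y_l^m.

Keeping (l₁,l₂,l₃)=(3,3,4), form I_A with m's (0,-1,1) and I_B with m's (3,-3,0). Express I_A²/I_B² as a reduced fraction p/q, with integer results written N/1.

Shared (l₁,l₂,l₃)=(3,3,4): N and (l;000)² cancel in I_A²/I_B².
A: Δ = 2!·4!·4!/11! = 1/34650; Racah Σ t=0..2: t=0:+1/48 t=1:−1/24 t=2:+1/288 = -5/288; ⇒ 3j(3 3 4; 0 -1 1)² = 5/462, sgn +1
B: Δ = 2!·4!·4!/11! = 1/34650; Racah Σ t=0..0: t=0:+1/1152 = 1/1152; ⇒ 3j(3 3 4; 3 -3 0)² = 1/154, sgn +1
I_A²/I_B² = (5/462)/(1/154) = 5/3

5/3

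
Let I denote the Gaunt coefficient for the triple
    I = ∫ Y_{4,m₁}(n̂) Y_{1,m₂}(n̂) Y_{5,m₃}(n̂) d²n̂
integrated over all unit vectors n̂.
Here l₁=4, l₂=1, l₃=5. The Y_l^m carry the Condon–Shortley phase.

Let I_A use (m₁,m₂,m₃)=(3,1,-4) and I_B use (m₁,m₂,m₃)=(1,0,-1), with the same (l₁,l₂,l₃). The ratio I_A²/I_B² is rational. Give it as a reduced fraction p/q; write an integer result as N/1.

3/2

Shared (l₁,l₂,l₃)=(4,1,5): N and (l;000)² cancel in I_A²/I_B².
A: Δ = 0!·8!·2!/11! = 1/495; Racah Σ t=0..0: t=0:+1/10080 = 1/10080; ⇒ 3j(4 1 5; 3 1 -4)² = 4/55, sgn -1
B: Δ = 0!·8!·2!/11! = 1/495; Racah Σ t=0..0: t=0:+1/720 = 1/720; ⇒ 3j(4 1 5; 1 0 -1)² = 8/165, sgn +1
I_A²/I_B² = (4/55)/(8/165) = 3/2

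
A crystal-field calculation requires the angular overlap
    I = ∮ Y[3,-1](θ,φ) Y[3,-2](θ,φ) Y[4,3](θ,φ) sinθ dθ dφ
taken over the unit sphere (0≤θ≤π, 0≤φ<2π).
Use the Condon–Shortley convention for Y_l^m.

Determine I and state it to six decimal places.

Rules hold: Σm=0, L=10 even, 0≤4≤6.
N = 7·7·9 = 441
Δ = 2!·4!·4!/11! = 1/34650
Racah Σ t=0..2: t=0:+1/72 t=1:−1/16 t=2:+1/72 = -5/144
⇒ 3j(3 3 4; 0 0 0)² = 2/77, sgn -1
Racah Σ t=0..1: t=0:+1/288 t=1:−1/144 = -1/288
⇒ 3j(3 3 4; -1 -2 3)² = 1/99, sgn +1
4πI² = N·(3j₀)²·(3jₘ)² = 14/121
I = -1·√(0.115702/4π) = -0.09595473

-0.095955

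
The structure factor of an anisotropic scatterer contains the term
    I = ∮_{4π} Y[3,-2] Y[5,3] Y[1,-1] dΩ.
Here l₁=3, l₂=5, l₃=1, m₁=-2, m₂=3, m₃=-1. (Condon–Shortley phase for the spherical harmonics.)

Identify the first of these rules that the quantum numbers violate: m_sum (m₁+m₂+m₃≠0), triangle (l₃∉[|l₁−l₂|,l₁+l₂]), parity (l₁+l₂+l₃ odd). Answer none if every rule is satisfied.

triangle

Σmᵢ = 0  ✓
l₃∈[|l₁−l₂|,l₁+l₂]=[2,8], have l₃=1  ✗
Σlᵢ = 9 ⇒ odd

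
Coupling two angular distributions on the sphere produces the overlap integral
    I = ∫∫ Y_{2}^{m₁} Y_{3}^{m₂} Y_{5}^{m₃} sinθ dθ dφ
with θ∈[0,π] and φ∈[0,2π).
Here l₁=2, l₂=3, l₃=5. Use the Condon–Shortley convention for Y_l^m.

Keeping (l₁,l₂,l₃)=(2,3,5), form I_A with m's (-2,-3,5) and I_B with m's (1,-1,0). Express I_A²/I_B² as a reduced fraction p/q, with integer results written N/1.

21/5

Shared (l₁,l₂,l₃)=(2,3,5): N and (l;000)² cancel in I_A²/I_B².
A: Δ = 0!·4!·6!/11! = 1/2310; Racah Σ t=0..0: t=0:+1/17280 = 1/17280; ⇒ 3j(2 3 5; -2 -3 5)² = 1/11, sgn +1
B: Δ = 0!·4!·6!/11! = 1/2310; Racah Σ t=0..0: t=0:+1/288 = 1/288; ⇒ 3j(2 3 5; 1 -1 0)² = 5/231, sgn -1
I_A²/I_B² = (1/11)/(5/231) = 21/5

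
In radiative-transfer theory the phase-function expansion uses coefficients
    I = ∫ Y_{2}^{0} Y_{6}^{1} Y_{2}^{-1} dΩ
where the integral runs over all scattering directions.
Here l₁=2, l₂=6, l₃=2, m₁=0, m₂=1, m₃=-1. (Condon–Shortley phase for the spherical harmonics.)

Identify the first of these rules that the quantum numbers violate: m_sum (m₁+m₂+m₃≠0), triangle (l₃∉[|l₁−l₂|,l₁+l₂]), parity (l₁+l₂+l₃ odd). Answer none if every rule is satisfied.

Σmᵢ = 0  ✓
l₃∈[|l₁−l₂|,l₁+l₂]=[4,8], have l₃=2  ✗
Σlᵢ = 10 ⇒ even

triangle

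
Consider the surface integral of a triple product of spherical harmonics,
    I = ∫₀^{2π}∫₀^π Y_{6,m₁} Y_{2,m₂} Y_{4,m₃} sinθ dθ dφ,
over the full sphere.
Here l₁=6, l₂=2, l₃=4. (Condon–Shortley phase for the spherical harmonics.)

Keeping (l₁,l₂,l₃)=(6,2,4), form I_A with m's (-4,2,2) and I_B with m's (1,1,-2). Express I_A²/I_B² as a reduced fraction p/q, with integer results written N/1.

l's match ⇒ only the (l;m) 3-j factors differ between A and B.
A: triangle coeff Δ(6,2,4) = 1/6435; Σ_t [4,4]: t=4:+1/34560 = 1/34560; (3j)²=14/429 [(6 2 4; -4 2 2)], sign=+1
B: triangle coeff Δ(6,2,4) = 1/6435; Σ_t [3,3]: t=3:−1/8640 = -1/8640; (3j)²=14/1287 [(6 2 4; 1 1 -2)], sign=-1
I_A²/I_B² = (14/429)/(14/1287) = 3/1

3/1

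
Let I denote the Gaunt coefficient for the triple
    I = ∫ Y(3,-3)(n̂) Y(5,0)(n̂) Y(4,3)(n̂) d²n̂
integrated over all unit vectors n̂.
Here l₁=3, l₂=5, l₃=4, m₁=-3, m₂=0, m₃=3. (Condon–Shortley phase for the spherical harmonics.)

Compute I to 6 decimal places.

m-sum 0 ✓  L=12 even ✓  2≤4≤8 ✓
Π(2lᵢ+1) = 7×11×9 = 693
triangle coeff Δ(3,5,4) = 1/180180
Σ_t [1,3]: t=1:−1/576 t=2:+1/144 t=3:−1/576 = 1/288
(3j)²=20/1001 [(3 5 4; 0 0 0)], sign=+1
Σ_t [4,4]: t=4:+1/5760 = 1/5760
(3j)²=5/572 [(3 5 4; -3 0 3)], sign=-1
⇒ 4πI² = 225/1859
I = (-1)√(225/1859/(4π)) = -0.09814013

-0.098140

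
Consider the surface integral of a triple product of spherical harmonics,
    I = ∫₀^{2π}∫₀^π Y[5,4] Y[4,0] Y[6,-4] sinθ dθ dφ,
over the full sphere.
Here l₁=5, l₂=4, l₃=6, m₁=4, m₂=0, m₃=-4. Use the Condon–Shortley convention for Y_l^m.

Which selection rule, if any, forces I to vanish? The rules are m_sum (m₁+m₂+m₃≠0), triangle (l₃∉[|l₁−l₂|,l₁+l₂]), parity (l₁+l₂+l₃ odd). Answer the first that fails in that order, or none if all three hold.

Σmᵢ = 0  ✓
l₃∈[|l₁−l₂|,l₁+l₂]=[1,9], have l₃=6  ✓
Σlᵢ = 15 ⇒ odd  ✗

parity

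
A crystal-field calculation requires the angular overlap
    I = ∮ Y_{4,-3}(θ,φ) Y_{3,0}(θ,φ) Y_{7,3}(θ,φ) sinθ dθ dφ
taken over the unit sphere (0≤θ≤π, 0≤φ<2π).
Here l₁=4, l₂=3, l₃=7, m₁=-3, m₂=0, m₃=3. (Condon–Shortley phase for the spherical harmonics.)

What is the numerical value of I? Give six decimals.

m-sum 0 ✓  L=14 even ✓  1≤7≤7 ✓
Π(2lᵢ+1) = 9×7×15 = 945
triangle coeff Δ(4,3,7) = 1/45045
Σ_t [0,0]: t=0:+1/20736 = 1/20736
(3j)²=35/1287 [(4 3 7; 0 0 0)], sign=-1
Σ_t [0,0]: t=0:+1/181440 = 1/181440
(3j)²=32/3003 [(4 3 7; -3 0 3)], sign=+1
⇒ 4πI² = 5600/20449
I = (-1)√(5600/20449/(4π)) = -0.14762267

-0.147623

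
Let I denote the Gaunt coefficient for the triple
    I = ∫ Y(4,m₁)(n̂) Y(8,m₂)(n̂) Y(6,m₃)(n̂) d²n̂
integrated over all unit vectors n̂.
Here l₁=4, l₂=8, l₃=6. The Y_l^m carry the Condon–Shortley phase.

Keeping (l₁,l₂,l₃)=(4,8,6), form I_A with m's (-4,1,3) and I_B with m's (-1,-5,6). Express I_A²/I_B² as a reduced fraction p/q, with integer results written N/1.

3528/7865

Shared (l₁,l₂,l₃)=(4,8,6): N and (l;000)² cancel in I_A²/I_B².
A: Δ = 6!·2!·10!/19! = 1/23279256; Racah Σ t=6..6: t=6:+1/43545600 = 1/43545600; ⇒ 3j(4 8 6; -4 1 3)² = 168/46189, sgn -1
B: Δ = 6!·2!·10!/19! = 1/23279256; Racah Σ t=3..3: t=3:−1/261273600 = -1/261273600; ⇒ 3j(4 8 6; -1 -5 6)² = 55/6783, sgn -1
I_A²/I_B² = (168/46189)/(55/6783) = 3528/7865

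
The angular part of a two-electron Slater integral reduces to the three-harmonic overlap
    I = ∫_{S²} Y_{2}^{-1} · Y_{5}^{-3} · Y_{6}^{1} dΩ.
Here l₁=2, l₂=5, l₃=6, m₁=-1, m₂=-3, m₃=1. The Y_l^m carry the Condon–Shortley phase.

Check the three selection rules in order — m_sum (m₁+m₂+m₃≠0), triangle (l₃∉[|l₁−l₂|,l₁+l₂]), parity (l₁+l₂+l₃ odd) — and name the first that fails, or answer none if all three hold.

m₁+m₂+m₃ = -1 − 3 + 1 = -3  ✗
triangle: |2−5|=3 ≤ l₃=6 ≤ 2+5=7
parity: l₁+l₂+l₃ = 13 is odd

m_sum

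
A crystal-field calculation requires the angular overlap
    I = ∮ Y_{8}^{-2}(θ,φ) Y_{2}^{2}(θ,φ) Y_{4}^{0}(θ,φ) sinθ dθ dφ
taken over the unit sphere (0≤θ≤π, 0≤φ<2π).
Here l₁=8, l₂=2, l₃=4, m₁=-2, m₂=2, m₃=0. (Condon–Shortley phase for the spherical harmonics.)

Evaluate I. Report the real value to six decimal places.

0.000000

l₃=4 ∉ [6,10] — triangle fails ⇒ I = 0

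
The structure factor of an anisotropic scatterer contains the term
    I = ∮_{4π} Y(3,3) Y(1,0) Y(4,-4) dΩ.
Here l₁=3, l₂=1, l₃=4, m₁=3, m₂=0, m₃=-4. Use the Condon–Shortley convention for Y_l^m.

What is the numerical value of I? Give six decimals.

m-sum = 3 + 0 − 4 = -1 ≠ 0 ⇒ I = 0

0.000000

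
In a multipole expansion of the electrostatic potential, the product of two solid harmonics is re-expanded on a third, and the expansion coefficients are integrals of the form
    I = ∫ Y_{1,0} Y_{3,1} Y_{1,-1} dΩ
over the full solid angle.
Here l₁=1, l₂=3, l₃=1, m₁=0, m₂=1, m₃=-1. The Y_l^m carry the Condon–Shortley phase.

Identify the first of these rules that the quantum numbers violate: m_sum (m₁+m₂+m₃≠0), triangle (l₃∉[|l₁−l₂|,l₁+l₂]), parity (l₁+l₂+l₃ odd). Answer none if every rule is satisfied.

m₁+m₂+m₃ = 0 + 1 − 1 = 0  ✓
triangle: |1−3|=2 ≤ l₃=1 ≤ 1+3=4  ✗
parity: l₁+l₂+l₃ = 5 is odd

triangle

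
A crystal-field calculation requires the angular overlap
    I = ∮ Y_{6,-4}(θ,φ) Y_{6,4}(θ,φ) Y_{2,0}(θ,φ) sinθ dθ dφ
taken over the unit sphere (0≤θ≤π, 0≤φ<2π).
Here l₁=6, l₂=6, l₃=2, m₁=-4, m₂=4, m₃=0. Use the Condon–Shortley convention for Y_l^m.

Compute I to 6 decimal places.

-0.022938

m-sum 0 ✓  L=14 even ✓  0≤2≤12 ✓
Π(2lᵢ+1) = 13×13×5 = 845
triangle coeff Δ(6,6,2) = 1/90090
Σ_t [4,6]: t=4:+1/69120 t=5:−1/14400 t=6:+1/69120 = -7/172800
(3j)²=14/715 [(6 6 2; 0 0 0)], sign=-1
Σ_t [8,10]: t=8:+1/322560 t=9:−1/362880 t=10:+1/14515200 = 1/2419200
(3j)²=2/5005 [(6 6 2; -4 4 0)], sign=+1
⇒ 4πI² = 4/605
I = (-1)√(4/605/(4π)) = -0.02293757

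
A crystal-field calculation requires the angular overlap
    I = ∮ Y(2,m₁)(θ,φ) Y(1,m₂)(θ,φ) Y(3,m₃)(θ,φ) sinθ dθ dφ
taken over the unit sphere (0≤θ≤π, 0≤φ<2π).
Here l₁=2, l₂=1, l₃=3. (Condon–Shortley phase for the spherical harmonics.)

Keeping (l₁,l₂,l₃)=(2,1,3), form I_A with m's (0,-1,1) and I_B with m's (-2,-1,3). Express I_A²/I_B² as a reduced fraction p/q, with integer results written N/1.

2/5

Same 2,1,3: normalisation and zero-m 3j drop out of the ratio.
A: Δ: 0! 4! 2! / 7! → 1/105; sum: t=0:+1/8 = 1/8; 3j²(2 1 3; 0 -1 1) = Δ·Π!·Σ² = 2/35  (sign +1)
B: Δ: 0! 4! 2! / 7! → 1/105; sum: t=0:+1/48 = 1/48; 3j²(2 1 3; -2 -1 3) = Δ·Π!·Σ² = 1/7  (sign +1)
I_A²/I_B² = (2/35)/(1/7) = 2/5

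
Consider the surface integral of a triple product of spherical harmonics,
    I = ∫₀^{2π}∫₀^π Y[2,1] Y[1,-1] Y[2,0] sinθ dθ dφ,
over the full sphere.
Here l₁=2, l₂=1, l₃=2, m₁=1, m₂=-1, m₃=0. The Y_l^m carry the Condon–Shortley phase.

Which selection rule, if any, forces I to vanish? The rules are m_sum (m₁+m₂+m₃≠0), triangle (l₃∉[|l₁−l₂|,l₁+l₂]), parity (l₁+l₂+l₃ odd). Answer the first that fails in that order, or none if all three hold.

parity

Σmᵢ = 0  ✓
l₃∈[|l₁−l₂|,l₁+l₂]=[1,3], have l₃=2  ✓
Σlᵢ = 5 ⇒ odd  ✗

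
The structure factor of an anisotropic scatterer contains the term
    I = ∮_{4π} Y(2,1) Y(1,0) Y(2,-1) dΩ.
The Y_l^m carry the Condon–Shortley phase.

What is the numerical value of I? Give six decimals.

0.000000

L=5 odd ⇒ parity kills the (l;000) factor ⇒ I = 0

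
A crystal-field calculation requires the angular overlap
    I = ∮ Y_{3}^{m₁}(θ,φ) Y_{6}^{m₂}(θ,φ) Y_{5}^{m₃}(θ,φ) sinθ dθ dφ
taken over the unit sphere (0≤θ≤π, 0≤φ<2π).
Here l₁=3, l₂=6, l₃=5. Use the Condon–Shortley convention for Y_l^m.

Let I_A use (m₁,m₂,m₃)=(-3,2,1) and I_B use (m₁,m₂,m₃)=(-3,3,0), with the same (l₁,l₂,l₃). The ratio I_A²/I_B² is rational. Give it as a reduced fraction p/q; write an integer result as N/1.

Same 3,6,5: normalisation and zero-m 3j drop out of the ratio.
A: Δ: 4! 2! 8! / 15! → 1/675675; sum: t=4:+1/27648 = 1/27648; 3j²(3 6 5; -3 2 1) = Δ·Π!·Σ² = 10/429  (sign +1)
B: Δ: 4! 2! 8! / 15! → 1/675675; sum: t=4:+1/34560 = 1/34560; 3j²(3 6 5; -3 3 0) = Δ·Π!·Σ² = 4/143  (sign -1)
I_A²/I_B² = (10/429)/(4/143) = 5/6

5/6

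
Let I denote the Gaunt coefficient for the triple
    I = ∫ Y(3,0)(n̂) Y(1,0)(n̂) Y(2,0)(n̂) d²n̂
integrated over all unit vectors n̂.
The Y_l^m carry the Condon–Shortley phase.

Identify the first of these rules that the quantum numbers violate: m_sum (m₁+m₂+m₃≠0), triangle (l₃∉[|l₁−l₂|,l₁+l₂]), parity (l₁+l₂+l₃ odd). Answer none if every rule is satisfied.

none

m₁+m₂+m₃ = 0 + 0 + 0 = 0  ✓
triangle: |3−1|=2 ≤ l₃=2 ≤ 3+1=4  ✓
parity: l₁+l₂+l₃ = 6 is even  ✓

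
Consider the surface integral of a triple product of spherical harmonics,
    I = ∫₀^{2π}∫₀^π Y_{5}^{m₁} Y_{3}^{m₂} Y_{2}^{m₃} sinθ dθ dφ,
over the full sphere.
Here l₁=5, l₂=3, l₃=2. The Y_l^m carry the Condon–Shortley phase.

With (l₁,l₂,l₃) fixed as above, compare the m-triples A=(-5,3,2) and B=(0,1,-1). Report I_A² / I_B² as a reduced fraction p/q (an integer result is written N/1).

Shared (l₁,l₂,l₃)=(5,3,2): N and (l;000)² cancel in I_A²/I_B².
A: Δ = 6!·4!·0!/11! = 1/2310; Racah Σ t=6..6: t=6:+1/17280 = 1/17280; ⇒ 3j(5 3 2; -5 3 2)² = 1/11, sgn +1
B: Δ = 6!·4!·0!/11! = 1/2310; Racah Σ t=4..4: t=4:+1/288 = 1/288; ⇒ 3j(5 3 2; 0 1 -1)² = 5/231, sgn -1
I_A²/I_B² = (1/11)/(5/231) = 21/5

21/5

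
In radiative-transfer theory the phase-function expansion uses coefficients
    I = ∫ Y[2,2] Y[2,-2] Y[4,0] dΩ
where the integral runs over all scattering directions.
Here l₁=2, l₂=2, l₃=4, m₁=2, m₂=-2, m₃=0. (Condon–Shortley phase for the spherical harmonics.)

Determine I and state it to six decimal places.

Checks pass: Σm=0; 8 even; l₃=4∈[0,4].
(2·2+1)(2·2+1)(2·4+1) = 225
Δ: 0! 4! 4! / 9! → 1/630
sum: t=0:+1/16 = 1/16
3j²(2 2 4; 0 0 0) = Δ·Π!·Σ² = 2/35  (sign +1)
sum: t=0:+1/576 = 1/576
3j²(2 2 4; 2 -2 0) = Δ·Π!·Σ² = 1/630  (sign +1)
combine: 4πI² = 225·2/35·1/630 = 1/49
take √, sign +1: I = 0.04029926

0.040299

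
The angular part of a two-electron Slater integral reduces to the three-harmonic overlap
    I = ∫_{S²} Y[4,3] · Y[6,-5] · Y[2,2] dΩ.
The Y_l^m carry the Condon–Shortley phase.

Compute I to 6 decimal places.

-0.288917

Rules hold: Σm=0, L=12 even, 2≤2≤10.
N = 9·13·5 = 585
Δ = 8!·0!·4!/13! = 1/6435
Racah Σ t=4..4: t=4:+1/2304 = 1/2304
⇒ 3j(4 6 2; 0 0 0)² = 5/143, sgn +1
Racah Σ t=1..1: t=1:−1/120960 = -1/120960
⇒ 3j(4 6 2; 3 -5 2)² = 2/39, sgn -1
4πI² = N·(3j₀)²·(3jₘ)² = 150/143
I = -1·√(1.04895/4π) = -0.28891672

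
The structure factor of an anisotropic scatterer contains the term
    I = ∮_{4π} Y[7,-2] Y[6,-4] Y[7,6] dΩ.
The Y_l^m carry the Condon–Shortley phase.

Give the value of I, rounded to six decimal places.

-0.147792

Rules hold: Σm=0, L=20 even, 1≤7≤13.
N = 15·13·15 = 2925
Δ = 6!·8!·6!/21! = 1/2444321880
Racah Σ t=0..6: t=0:+1/2612736000 t=1:−1/20736000 t=2:+1/1658880 t=3:−1/746496 t=4:+1/1658880 t=5:−1/20736000 t=6:+1/2612736000 = -1/4354560
⇒ 3j(7 6 7; 0 0 0)² = 1000/138567, sgn +1
Racah Σ t=1..2: t=1:−1/580608000 t=2:+1/174182400 = 1/248832000
⇒ 3j(7 6 7; -2 -4 6)² = 21/1615, sgn -1
4πI² = N·(3j₀)²·(3jₘ)² = 315000/1147619
I = -1·√(0.274481/4π) = -0.14779219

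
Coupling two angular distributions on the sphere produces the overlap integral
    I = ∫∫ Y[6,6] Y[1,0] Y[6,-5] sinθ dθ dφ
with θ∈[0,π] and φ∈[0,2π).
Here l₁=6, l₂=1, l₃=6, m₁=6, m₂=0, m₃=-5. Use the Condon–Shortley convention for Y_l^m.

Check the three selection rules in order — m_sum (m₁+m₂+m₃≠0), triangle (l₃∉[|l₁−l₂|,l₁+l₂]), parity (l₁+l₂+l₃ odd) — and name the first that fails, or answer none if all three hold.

azimuthal sum: 6 + 0 − 5 = 1  ✗
5 ≤ 6 ≤ 7 (triangle on l)
L = 6 + 1 + 6 = 13 (odd)

m_sum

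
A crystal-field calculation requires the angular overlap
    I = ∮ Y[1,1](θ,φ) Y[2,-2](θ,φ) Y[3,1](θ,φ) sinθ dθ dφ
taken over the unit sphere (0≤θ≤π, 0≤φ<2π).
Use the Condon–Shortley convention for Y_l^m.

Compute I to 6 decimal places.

-0.082589

m-sum 0 ✓  L=6 even ✓  1≤3≤3 ✓
Π(2lᵢ+1) = 3×5×7 = 105
triangle coeff Δ(1,2,3) = 1/105
Σ_t [0,0]: t=0:+1/4 = 1/4
(3j)²=3/35 [(1 2 3; 0 0 0)], sign=-1
Σ_t [0,0]: t=0:+1/48 = 1/48
(3j)²=1/105 [(1 2 3; 1 -2 1)], sign=+1
⇒ 4πI² = 3/35
I = (-1)√(3/35/(4π)) = -0.08258890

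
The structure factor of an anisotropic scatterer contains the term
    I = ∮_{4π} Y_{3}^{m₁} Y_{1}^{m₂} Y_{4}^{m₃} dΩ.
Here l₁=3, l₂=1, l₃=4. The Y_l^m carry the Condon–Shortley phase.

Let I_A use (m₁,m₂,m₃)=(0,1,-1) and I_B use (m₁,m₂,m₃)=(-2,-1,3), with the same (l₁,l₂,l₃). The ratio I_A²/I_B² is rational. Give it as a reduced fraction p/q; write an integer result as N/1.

l's match ⇒ only the (l;m) 3-j factors differ between A and B.
A: triangle coeff Δ(3,1,4) = 1/252; Σ_t [0,0]: t=0:+1/72 = 1/72; (3j)²=5/126 [(3 1 4; 0 1 -1)], sign=-1
B: triangle coeff Δ(3,1,4) = 1/252; Σ_t [0,0]: t=0:+1/240 = 1/240; (3j)²=1/12 [(3 1 4; -2 -1 3)], sign=-1
I_A²/I_B² = (5/126)/(1/12) = 10/21

10/21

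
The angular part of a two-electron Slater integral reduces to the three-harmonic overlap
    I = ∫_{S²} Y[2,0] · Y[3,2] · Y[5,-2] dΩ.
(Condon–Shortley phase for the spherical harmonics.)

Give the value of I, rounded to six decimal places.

Checks pass: Σm=0; 10 even; l₃=5∈[1,5].
(2·2+1)(2·3+1)(2·5+1) = 385
Δ: 0! 4! 6! / 11! → 1/2310
sum: t=0:+1/144 = 1/144
3j²(2 3 5; 0 0 0) = Δ·Π!·Σ² = 10/231  (sign -1)
sum: t=0:+1/480 = 1/480
3j²(2 3 5; 0 2 -2) = Δ·Π!·Σ² = 3/110  (sign -1)
combine: 4πI² = 385·10/231·3/110 = 5/11
take √, sign +1: I = 0.19018827

0.190188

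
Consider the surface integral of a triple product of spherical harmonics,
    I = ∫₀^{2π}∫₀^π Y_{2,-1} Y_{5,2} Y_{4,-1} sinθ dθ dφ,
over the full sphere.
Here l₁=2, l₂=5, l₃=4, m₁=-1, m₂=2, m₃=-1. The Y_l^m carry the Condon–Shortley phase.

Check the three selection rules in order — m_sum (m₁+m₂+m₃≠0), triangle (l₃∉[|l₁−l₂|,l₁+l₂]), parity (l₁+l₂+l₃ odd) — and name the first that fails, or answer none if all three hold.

Σmᵢ = 0  ✓
l₃∈[|l₁−l₂|,l₁+l₂]=[3,7], have l₃=4  ✓
Σlᵢ = 11 ⇒ odd  ✗

parity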